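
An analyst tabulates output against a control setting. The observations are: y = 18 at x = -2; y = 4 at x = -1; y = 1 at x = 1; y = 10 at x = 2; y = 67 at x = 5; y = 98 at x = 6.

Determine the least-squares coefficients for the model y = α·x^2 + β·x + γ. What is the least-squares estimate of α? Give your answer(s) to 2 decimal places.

Sums needed: Σx^2·x^2 = 1955, Σx^2·x = 341, Σx^2 = 71, Σx·x = 71, Σx = 11, Σ1 = 6.
Moment sums: Σx^2·y = 5320, Σx·y = 904, Σy = 198.
AᵀA·[α, β, γ]ᵀ = Aᵀy becomes [[1955, 341, 71]; [341, 71, 11]; [71, 11, 6]]·[α, β, γ]ᵀ = [5320, 904, 198]ᵀ.
Inverting the 3×3 Gram matrix, [α, β, γ]ᵀ = [3727/1222, -12263/6110, 1799/3055]ᵀ.

α = 3.05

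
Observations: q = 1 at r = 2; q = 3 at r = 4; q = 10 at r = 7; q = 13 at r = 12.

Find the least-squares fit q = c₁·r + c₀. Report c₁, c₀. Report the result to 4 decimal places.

c₁ = 1.2555, c₀ = -1.0969

The normal system AᵀA·[c₁, c₀]ᵀ = Aᵀq is [[213, 25]; [25, 4]]·[c₁, c₀]ᵀ = [240, 27]ᵀ.
Determinant 213·4 − 25² = 227.
c₁ = (240·4 − 25·27)/227 = 285/227; c₀ = (213·27 − 25·240)/227 = -249/227.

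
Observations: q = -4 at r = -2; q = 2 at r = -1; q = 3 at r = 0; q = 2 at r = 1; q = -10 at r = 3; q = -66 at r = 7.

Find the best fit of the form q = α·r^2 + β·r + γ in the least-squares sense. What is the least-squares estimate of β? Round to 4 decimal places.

From the data, Σr^2·r^2 = 2500, Σr^2·r = 362, Σr^2 = 64, Σr·r = 64, Σr = 8, Σ1 = 6.
And Σr^2·q = -3336, Σr·q = -484, Σq = -73.
AᵀA·[α, β, γ]ᵀ = Aᵀq becomes [[2500, 362, 64]; [362, 64, 8]; [64, 8, 6]]·[α, β, γ]ᵀ = [-3336, -484, -73]ᵀ.
Inverting the 3×3 Gram matrix, [α, β, γ]ᵀ = [-4412/3057, 724/3057, 5935/2038]ᵀ.

β = 0.2368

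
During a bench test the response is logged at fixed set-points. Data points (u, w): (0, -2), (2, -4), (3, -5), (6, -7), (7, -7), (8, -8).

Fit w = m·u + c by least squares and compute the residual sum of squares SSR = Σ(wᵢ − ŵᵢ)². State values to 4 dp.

SSR = 0.6689

The normal system XᵀX·[m, c]ᵀ = Xᵀw is [[162, 26]; [26, 6]]·[m, c]ᵀ = [-178, -33]ᵀ.
det = 162·6 − 26² = 296.
m = ((-178)·6 − 26·(-33))/296 = -105/148; c = (162·(-33) − 26·(-178))/296 = -359/148.
Residuals: 63/148, -23/148, -33/74, -47/148, 29/74, 15/148; SSR = 99/148.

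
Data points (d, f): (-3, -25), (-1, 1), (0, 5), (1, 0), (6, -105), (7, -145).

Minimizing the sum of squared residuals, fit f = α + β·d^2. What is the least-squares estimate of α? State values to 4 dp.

Compute the Gram sums: Σ1 = 6, Σd^2 = 96, Σd^2·d^2 = 3780.
For Aᵀf: Σf = -269, Σd^2·f = -11109.
Eliminating β: 3780·(row 1) − 96·(row 2) gives 13464·α = 3780·(-269) − 96·(-11109) = 49644, so α = 1379/374.
Then β = ((-11109) − 96·(1379/374))/3780 = -6805/2244.

α = 3.6872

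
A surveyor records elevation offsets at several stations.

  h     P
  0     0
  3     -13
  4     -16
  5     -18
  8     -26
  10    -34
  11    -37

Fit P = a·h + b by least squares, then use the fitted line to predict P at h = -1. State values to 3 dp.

The normal system AᵀA·[a, b]ᵀ = AᵀP is [[335, 41]; [41, 7]]·[a, b]ᵀ = [-1148, -144]ᵀ.
det = 335·7 − 41² = 664.
a = ((-1148)·7 − 41·(-144))/664 = -533/166; b = (335·(-144) − 41·(-1148))/664 = -293/166.
At h = -1: P̂ = (-533/166)·(-1) + (-293/166)·(1) = 120/83.

P̂ = 1.446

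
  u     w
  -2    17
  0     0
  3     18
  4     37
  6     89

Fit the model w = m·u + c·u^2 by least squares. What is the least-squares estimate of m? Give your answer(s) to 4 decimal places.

Forming XᵀX = [[65, 299]; [299, 1649]] and Xᵀw = [702, 4026]ᵀ gives XᵀX·[m, c]ᵀ = Xᵀw.
Δ = 65·1649 − 299² = 17784.
m = (702·1649 − 299·4026)/17784 = -148/57; c = (65·4026 − 299·702)/17784 = 166/57.

m = -2.5965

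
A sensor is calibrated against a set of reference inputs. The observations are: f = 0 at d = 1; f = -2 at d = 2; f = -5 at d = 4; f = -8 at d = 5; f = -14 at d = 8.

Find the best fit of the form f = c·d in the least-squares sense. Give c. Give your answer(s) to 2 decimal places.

The normal system XᵀX·[c]ᵀ = Xᵀf is [[110]]·[c]ᵀ = [-176]ᵀ.
Hence c = -176 / 110 ≈ -1.6.

c = -1.60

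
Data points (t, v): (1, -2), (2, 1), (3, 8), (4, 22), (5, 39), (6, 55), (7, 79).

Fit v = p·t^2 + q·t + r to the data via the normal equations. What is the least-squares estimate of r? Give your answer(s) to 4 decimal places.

From the data, Σt^2·t^2 = 4676, Σt^2·t = 784, Σt^2 = 140, Σt·t = 140, Σt = 28, Σ1 = 7.
Moment sums: Σt^2·v = 7252, Σt·v = 1190, Σv = 202.
AᵀA·[p, q, r]ᵀ = Aᵀv becomes [[4676, 784, 140]; [784, 140, 28]; [140, 28, 7]]·[p, q, r]ᵀ = [7252, 1190, 202]ᵀ.
Row-reducing yields p = 13/7, q = -17/14, r = -24/7.

r = -3.4286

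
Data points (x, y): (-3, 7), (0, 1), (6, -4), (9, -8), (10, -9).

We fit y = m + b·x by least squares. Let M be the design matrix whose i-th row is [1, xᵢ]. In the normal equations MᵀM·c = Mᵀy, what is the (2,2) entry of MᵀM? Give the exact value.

226

Row 2 ↔ basis x, column 2 ↔ basis x, so (MᵀM)_{2,2} = Σᵢ (x)·(x) = (-3)·(-3) + (0)·(0) + (6)·(6) + (9)·(9) + (10)·(10) = 226.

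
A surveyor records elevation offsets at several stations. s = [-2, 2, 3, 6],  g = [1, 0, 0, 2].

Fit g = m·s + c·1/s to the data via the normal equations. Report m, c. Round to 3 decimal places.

m = 0.395, c = -2.734

Forming MᵀM = [[53, 4]; [4, 23/36]] and Mᵀg = [10, -1/6]ᵀ gives MᵀM·[m, c]ᵀ = Mᵀg.
Δ = 53·(23/36) − 4² = 643/36.
m = (10·(23/36) − 4·(-1/6))/(643/36) = 254/643; c = (53·(-1/6) − 4·10)/(643/36) = -1758/643.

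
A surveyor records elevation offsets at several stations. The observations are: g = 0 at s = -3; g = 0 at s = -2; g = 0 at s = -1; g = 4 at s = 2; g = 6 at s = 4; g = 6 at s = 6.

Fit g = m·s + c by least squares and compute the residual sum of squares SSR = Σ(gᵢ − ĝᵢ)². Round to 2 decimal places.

Compute the Gram sums: Σs·s = 70, Σs = 6, Σ1 = 6.
And Σs·g = 68, Σg = 16.
Δ = 70·6 − 6² = 384.
m = (68·6 − 6·16)/384 = 13/16; c = (70·16 − 6·68)/384 = 89/48.
Residuals: 7/12, -11/48, -25/24, 25/48, 43/48, -35/48; SSR = 37/12.

SSR = 3.08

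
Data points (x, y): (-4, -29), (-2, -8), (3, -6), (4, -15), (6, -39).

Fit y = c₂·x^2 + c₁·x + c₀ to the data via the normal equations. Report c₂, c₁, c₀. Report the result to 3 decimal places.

AᵀA·[c₂, c₁, c₀]ᵀ = Aᵀy reads: 1905·c₂ + 235·c₁ + 81·c₀ = -2194;  235·c₂ + 81·c₁ + 7·c₀ = -180;  81·c₂ + 7·c₁ + 5·c₀ = -97.
Inverting the 3×3 Gram matrix, [c₂, c₁, c₀]ᵀ = [-48693/34276, 3257/1804, 9309/8569]ᵀ.

c₂ = -1.421, c₁ = 1.805, c₀ = 1.086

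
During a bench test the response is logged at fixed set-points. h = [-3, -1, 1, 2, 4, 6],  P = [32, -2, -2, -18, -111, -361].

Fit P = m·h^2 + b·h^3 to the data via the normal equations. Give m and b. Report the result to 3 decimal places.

m = -0.981, b = -1.507

From the data, Σh^2·h^2 = 1651, Σh^2·h^3 = 8589, Σh^3·h^3 = 51547.
Right-hand side: Σh^2·P = -14560, Σh^3·P = -86088.
Eliminating b: 51547·(row 1) − 8589·(row 2) gives 11333176·m = 51547·(-14560) − 8589·(-86088) = -11114488, so m = -1389311/1416647.
Then b = ((-86088) − 8589·(-1389311/1416647))/51547 = -2134431/1416647.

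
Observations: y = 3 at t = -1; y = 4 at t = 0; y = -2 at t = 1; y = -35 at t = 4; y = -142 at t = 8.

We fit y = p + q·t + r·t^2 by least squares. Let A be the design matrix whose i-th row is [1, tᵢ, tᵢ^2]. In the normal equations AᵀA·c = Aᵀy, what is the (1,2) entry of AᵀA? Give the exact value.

12

Row 1 ↔ basis 1, column 2 ↔ basis t, so (AᵀA)_{1,2} = Σᵢ t = (1)·(-1) + (1)·(0) + (1)·(1) + (1)·(4) + (1)·(8) = 12.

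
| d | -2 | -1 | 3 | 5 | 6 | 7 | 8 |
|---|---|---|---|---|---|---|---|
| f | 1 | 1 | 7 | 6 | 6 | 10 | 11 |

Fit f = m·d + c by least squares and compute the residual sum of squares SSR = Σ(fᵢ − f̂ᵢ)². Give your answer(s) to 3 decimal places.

The normal equations are: 188·m + 26·c = 242;  26·m + 7·c = 42.
det = 188·7 − 26² = 640.
m = (242·7 − 26·42)/640 = 301/320; c = (188·42 − 26·242)/640 = 401/160.
Residuals: 3/8, -181/320, 107/64, -387/320, -43/20, 291/320, 31/32; SSR = 1777/160.

SSR = 11.106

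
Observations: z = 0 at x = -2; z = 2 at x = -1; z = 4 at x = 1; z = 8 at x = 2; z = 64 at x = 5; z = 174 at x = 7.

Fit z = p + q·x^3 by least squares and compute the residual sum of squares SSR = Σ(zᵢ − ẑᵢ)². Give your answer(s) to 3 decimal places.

Compute the Gram sums: Σ1 = 6, Σx^3 = 468, Σx^3·x^3 = 133404.
Right-hand side: Σz = 252, Σx^3·z = 67748.
Normal equations: [[6, 468]; [468, 133404]]·[p, q]ᵀ = [252, 67748]ᵀ.
Δ = 6·133404 − 468² = 581400.
p = (252·133404 − 468·67748)/581400 = 26552/8075; q = (6·67748 − 468·252)/581400 = 12023/24225.
Residuals: 16528/24225, -19183/24225, 5221/24225, 3592/4845, -32131/24225, 2321/4845; SSR = 89084/24225.

SSR = 3.677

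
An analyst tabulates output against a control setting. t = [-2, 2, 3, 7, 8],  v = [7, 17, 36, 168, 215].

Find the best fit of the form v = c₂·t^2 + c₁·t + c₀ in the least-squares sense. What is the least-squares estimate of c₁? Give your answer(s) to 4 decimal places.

Sums needed: Σt^2·t^2 = 6610, Σt^2·t = 882, Σt^2 = 130, Σt·t = 130, Σt = 18, Σ1 = 5.
And Σt^2·v = 22412, Σt·v = 3024, Σv = 443.
Row-reducing yields c₂ = 593/196, c₁ = 531/196, c₀ = 9/49.

c₁ = 2.7092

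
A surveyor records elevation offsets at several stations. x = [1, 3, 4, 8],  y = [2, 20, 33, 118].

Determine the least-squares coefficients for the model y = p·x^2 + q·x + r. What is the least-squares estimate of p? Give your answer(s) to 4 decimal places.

p = 1.5439

The normal equations are: 4434·p + 604·q + 90·r = 8262;  604·p + 90·q + 16·r = 1138;  90·p + 16·q + 4·r = 173.
(Σx^2·x^2 = 4434, Σx^2·x = 604, Σx^2 = 90, Σx·x = 90, Σx = 16, Σ1 = 4, Σx^2·y = 8262, Σx·y = 1138, Σy = 173.)
Solving the 3×3 system (Gaussian elimination) gives p = 4783/3098, q = 4128/1549, r = -6653/3098.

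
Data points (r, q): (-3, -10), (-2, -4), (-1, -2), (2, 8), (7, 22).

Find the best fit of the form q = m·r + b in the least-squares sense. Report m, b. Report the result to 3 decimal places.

m = 3.092, b = 0.945

AᵀA·[m, b]ᵀ = Aᵀq reads: 67·m + 3·b = 210;  3·m + 5·b = 14.
(Σr·r = 67, Σr = 3, Σ1 = 5, Σr·q = 210, Σq = 14.)
Eliminating b: 5·(row 1) − 3·(row 2) gives 326·m = 5·210 − 3·14 = 1008, so m = 504/163.
Then b = (14 − 3·(504/163))/5 = 154/163.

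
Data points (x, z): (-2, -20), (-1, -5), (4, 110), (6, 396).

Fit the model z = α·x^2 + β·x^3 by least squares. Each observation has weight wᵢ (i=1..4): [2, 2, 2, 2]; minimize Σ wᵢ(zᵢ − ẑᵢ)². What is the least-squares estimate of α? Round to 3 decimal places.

α = -1.217

Setting ∂/∂α … = 0 gives: 3138·α + 17534·β = 31862;  17534·α + 101634·β = 185482.
Δ = 3138·101634 − 17534² = 11486336.
α = (31862·101634 − 17534·185482)/11486336 = -109210/89737; β = (3138·185482 − 17534·31862)/11486336 = 182611/89737.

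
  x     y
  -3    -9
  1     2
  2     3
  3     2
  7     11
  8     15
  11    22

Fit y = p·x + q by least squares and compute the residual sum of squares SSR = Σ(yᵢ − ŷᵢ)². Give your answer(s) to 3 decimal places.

The normal equations are: 257·p + 29·q = 480;  29·p + 7·q = 46.
det = 257·7 − 29² = 958.
p = (480·7 − 29·46)/958 = 1013/479; q = (257·46 − 29·480)/958 = -1049/479.
Residuals: -223/479, 994/479, 460/479, -1032/479, -773/479, 130/479, 444/479; SSR = 6526/479.

SSR = 13.624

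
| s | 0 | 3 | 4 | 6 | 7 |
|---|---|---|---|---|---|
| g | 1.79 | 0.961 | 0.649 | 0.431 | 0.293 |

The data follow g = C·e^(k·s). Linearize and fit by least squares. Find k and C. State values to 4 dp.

Linearized form: ln g = k·s + ln C. From the 5 transformed points,
Σs = 20.0000, Σ(s)² = 110.0000, Σln g = -1.9591, Σs·ln g = -15.4916.
Normal system: [[110.0000, 20.0000]; [20.0000, 5]]·[k, ln C]ᵀ = [-15.4916, -1.9591]ᵀ.
Solving (det = 150.0000): k = -0.25517, ln C = 0.62886, so C = exp(0.62886) = 1.87547.

k = -0.2552, C = 1.8755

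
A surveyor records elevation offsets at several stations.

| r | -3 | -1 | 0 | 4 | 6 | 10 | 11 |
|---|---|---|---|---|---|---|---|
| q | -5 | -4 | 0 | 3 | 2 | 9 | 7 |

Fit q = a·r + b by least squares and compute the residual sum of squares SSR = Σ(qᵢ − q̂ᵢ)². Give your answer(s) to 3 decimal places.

SSR = 13.575

Sums needed: Σr·r = 283, Σr = 27, Σ1 = 7.
Right-hand side: Σr·q = 210, Σq = 12.
So MᵀM·[a, b]ᵀ = Mᵀq: [[283, 27]; [27, 7]]·[a, b]ᵀ = [210, 12]ᵀ.
Determinant 283·7 − 27² = 1252.
a = (210·7 − 27·12)/1252 = 573/626; b = (283·12 − 27·210)/1252 = -1137/626.
Residuals: -137/313, -397/313, 1137/626, 723/626, -1049/626, 1041/626, -392/313; SSR = 4249/313.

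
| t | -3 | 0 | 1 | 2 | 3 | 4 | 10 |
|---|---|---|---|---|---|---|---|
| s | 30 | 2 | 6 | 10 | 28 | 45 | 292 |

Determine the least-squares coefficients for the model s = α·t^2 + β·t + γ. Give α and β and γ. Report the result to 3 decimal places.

From the data, Σt^2·t^2 = 10435, Σt^2·t = 1073, Σt^2 = 139, Σt·t = 139, Σt = 17, Σ1 = 7.
Right-hand side: Σt^2·s = 30488, Σt·s = 3120, Σs = 413.
Solving the 3×3 system (Gaussian elimination) gives α = 8623/2904, β = -541/792, γ = 1847/1089.

α = 2.969, β = -0.683, γ = 1.696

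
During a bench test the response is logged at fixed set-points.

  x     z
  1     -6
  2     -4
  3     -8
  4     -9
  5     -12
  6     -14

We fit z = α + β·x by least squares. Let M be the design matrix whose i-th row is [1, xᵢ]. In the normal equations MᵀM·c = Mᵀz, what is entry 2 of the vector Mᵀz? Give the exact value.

Entry 2 ↔ basis x, so (Mᵀz)_{2} = Σᵢ (x)·zᵢ = (1)·(-6) + (2)·(-4) + (3)·(-8) + (4)·(-9) + (5)·(-12) + (6)·(-14) = -218.

-218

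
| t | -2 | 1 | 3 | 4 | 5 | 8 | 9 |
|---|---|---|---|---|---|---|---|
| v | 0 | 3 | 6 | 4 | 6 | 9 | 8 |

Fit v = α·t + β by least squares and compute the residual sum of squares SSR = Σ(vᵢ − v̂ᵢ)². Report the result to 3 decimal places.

Entries of AᵀA: Σt·t = 200, Σt = 28, Σ1 = 7.
Moment sums: Σt·v = 211, Σv = 36.
Eliminating β: 7·(row 1) − 28·(row 2) gives 616·α = 7·211 − 28·36 = 469, so α = 67/88.
Then β = (36 − 28·(67/88))/7 = 323/154.
Residuals: -177/308, 87/616, 997/616, -8/7, 59/616, 125/154, -585/616; SSR = 3601/616.

SSR = 5.846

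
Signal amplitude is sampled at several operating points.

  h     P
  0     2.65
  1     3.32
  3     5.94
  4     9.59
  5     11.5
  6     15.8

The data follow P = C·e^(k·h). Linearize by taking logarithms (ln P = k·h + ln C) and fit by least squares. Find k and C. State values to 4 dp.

k = 0.3055, C = 2.5489

Taking logs, ln P = k·h + ln C, so regress ln P on h.
XᵀX = [[87.0000, 19.0000]; [19.0000, 6]], rhs = [44.3598, 11.4193]ᵀ  (here Σh = 19.0000, Σ(h)² = 87.0000, Σln P = 11.4193, Σh·ln P = 44.3598).
Solving (det = 161.0000): k = 0.30554, ln C = 0.93568, so C = exp(0.93568) = 2.54895.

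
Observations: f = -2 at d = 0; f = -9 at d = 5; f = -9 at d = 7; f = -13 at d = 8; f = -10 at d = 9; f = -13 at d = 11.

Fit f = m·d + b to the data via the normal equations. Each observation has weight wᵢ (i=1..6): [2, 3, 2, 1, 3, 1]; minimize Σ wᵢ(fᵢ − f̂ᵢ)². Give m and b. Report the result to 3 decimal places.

The normal system MᵀWM·[m, b]ᵀ = MᵀWf is [[601, 75]; [75, 12]]·[m, b]ᵀ = [-778, -105]ᵀ.
det = 601·12 − 75² = 1587.
m = ((-778)·12 − 75·(-105))/1587 = -487/529; b = (601·(-105) − 75·(-778))/1587 = -1585/529.

m = -0.921, b = -2.996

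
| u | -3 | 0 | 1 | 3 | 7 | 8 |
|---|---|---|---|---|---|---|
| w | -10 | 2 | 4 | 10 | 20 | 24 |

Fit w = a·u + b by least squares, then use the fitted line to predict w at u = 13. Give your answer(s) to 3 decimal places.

ŵ = 38.716

Sums needed: Σu·u = 132, Σu = 16, Σ1 = 6.
Right-hand side: Σu·w = 396, Σw = 50.
det = 132·6 − 16² = 536.
a = (396·6 − 16·50)/536 = 197/67; b = (132·50 − 16·396)/536 = 33/67.
At u = 13: ŵ = (197/67)·(13) + (33/67)·(1) = 2594/67.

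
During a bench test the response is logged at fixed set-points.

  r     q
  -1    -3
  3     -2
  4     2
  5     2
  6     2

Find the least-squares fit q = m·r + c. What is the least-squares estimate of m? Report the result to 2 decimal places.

From the data, Σr·r = 87, Σr = 17, Σ1 = 5.
For Aᵀq: Σr·q = 27, Σq = 1.
So AᵀA·[m, c]ᵀ = Aᵀq: [[87, 17]; [17, 5]]·[m, c]ᵀ = [27, 1]ᵀ.
det = 87·5 − 17² = 146.
m = (27·5 − 17·1)/146 = 59/73; c = (87·1 − 17·27)/146 = -186/73.

m = 0.81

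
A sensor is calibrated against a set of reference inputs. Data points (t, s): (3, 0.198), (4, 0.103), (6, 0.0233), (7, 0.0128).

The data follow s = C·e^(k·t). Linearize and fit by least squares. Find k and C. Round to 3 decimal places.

k = -0.696, C = 1.615

Let Y = ln s. Fitting Y = k·t + ln C by least squares:
Over the data: Σt = 20.0000, Σ(t)² = 110.0000, Σln s = -12.0101, Σt·ln s = -67.0146.
Normal system: [[110.0000, 20.0000]; [20.0000, 4]]·[k, ln C]ᵀ = [-67.0146, -12.0101]ᵀ.
Solving (det = 40.0000): k = -0.69639, ln C = 0.47943, so C = exp(0.47943) = 1.61515.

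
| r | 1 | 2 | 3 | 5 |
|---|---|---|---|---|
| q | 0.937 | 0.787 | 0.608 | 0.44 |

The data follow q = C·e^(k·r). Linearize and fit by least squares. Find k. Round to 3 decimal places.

k = -0.192

Let Y = ln q. Fitting Y = k·r + ln C by least squares:
Σr = 11.0000, Σ(r)² = 39.0000, Σln q = -1.6232, Σr·ln q = -6.1418.
Equations: 39.0000·k + 11.0000·ln C = -6.1418;  11.0000·k + 4·ln C = -1.6232.
Slope k = (n·Σr·ln q − Σr·Σln q)/(n·Σ(r)² − (Σr)²) = (4·-6.1418 − 11.0000·-1.6232)/35.0000 = -0.19178; ln C = (Σln q − k·Σr)/n = 0.12161.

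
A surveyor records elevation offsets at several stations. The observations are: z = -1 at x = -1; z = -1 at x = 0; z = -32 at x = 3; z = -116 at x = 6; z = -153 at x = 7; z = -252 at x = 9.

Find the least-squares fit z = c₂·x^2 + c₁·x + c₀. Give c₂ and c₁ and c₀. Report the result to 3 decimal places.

Setting ∂/∂c₂ … = 0 gives: 10340·c₂ + 1314·c₁ + 176·c₀ = -32374;  1314·c₂ + 176·c₁ + 24·c₀ = -4130;  176·c₂ + 24·c₁ + 6·c₀ = -555.
Solving the 3×3 system (Gaussian elimination) gives c₂ = -18363/6313, c₁ = -10705/6313, c₀ = -4969/12626.

c₂ = -2.909, c₁ = -1.696, c₀ = -0.394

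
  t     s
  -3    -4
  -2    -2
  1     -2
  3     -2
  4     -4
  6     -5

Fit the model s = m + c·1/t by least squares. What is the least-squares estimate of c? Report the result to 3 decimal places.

c = 0.517

The normal equations are: 6·m + (11/12)·c = -19;  (11/12)·m + (25/16)·c = -13/6.
Eliminating c: (25/16)·(row 1) − (11/12)·(row 2) gives (1229/144)·m = (25/16)·(-19) − (11/12)·(-13/6) = -3989/144, so m = -3989/1229.
Then c = ((-13/6) − (11/12)·(-3989/1229))/(25/16) = 636/1229.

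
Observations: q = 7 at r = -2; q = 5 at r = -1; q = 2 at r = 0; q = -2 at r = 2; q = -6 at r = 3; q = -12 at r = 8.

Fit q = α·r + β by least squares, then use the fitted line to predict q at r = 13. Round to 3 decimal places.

Compute the Gram sums: Σr·r = 82, Σr = 10, Σ1 = 6.
For Aᵀq: Σr·q = -137, Σq = -6.
AᵀA·[α, β]ᵀ = Aᵀq becomes [[82, 10]; [10, 6]]·[α, β]ᵀ = [-137, -6]ᵀ.
Eliminating β: 6·(row 1) − 10·(row 2) gives 392·α = 6·(-137) − 10·(-6) = -762, so α = -381/196.
Then β = ((-6) − 10·(-381/196))/6 = 439/196.
At r = 13: q̂ = (-381/196)·(13) + (439/196)·(1) = -2257/98.

q̂ = -23.031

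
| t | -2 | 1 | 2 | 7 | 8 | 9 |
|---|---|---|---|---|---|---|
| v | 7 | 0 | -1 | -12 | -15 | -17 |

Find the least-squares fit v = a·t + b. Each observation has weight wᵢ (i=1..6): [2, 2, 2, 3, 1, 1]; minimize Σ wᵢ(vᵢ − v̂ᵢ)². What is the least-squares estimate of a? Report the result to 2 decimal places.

Normal-equation sums: Σwᵢ·t·t = 310, Σwᵢ·t = 40, Σwᵢ·1 = 11.
For MᵀWv: Σwᵢ·t·v = -557, Σwᵢ·v = -56.
So MᵀWM·[a, b]ᵀ = MᵀWv: [[310, 40]; [40, 11]]·[a, b]ᵀ = [-557, -56]ᵀ.
Determinant 310·11 − 40² = 1810.
a = ((-557)·11 − 40·(-56))/1810 = -3887/1810; b = (310·(-56) − 40·(-557))/1810 = 492/181.

a = -2.15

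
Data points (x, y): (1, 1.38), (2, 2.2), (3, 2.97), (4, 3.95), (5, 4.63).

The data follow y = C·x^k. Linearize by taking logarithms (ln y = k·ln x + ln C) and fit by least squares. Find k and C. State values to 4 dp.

k = 0.7583, C = 1.3432

With ln yᵢ as the transformed response and ln xᵢ as the regressor:
XᵀX = [[6.1995, 4.7875]; [4.7875, 5]], rhs = [6.1134, 5.1054]ᵀ  (here Σln x = 4.7875, Σ(ln x)² = 6.1995, Σln y = 5.1054, Σln x·ln y = 6.1134).
Δ = 6.1995·5 − (4.7875)² = 8.0774; k = (6.1134·5 − 4.7875·5.1054)/8.0774 = 0.75826, ln C = (6.1995·5.1054 − 4.7875·6.1134)/8.0774 = 0.29504, so C = exp(0.29504) = 1.34318.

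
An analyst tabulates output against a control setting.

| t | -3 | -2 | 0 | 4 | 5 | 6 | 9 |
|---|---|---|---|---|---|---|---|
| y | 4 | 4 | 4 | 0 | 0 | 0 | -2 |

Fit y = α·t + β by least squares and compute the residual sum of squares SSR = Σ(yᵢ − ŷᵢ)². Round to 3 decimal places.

SSR = 2.182

The normal equations are: 171·α + 19·β = -38;  19·α + 7·β = 10.
Δ = 171·7 − 19² = 836.
α = ((-38)·7 − 19·10)/836 = -6/11; β = (171·10 − 19·(-38))/836 = 32/11.
Residuals: -6/11, 0, 12/11, -8/11, -2/11, 4/11, 0; SSR = 24/11.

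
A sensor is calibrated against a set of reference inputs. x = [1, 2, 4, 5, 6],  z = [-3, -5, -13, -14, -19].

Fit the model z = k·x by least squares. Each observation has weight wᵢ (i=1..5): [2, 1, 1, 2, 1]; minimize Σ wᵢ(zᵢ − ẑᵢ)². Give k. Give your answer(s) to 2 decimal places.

With design matrix M, MᵀWM = [[108]] and MᵀWz = [-322]ᵀ.
Hence k = -322 / 108 ≈ -2.98148.

k = -2.98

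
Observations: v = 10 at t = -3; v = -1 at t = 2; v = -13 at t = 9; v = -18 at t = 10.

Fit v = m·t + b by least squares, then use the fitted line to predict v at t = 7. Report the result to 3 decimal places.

Setting ∂/∂m … = 0 gives: 194·m + 18·b = -329;  18·m + 4·b = -22.
(Σt·t = 194, Σt = 18, Σ1 = 4, Σt·v = -329, Σv = -22.)
Eliminating b: 4·(row 1) − 18·(row 2) gives 452·m = 4·(-329) − 18·(-22) = -920, so m = -230/113.
Then b = ((-22) − 18·(-230/113))/4 = 827/226.
At t = 7: v̂ = (-230/113)·(7) + (827/226)·(1) = -2393/226.

v̂ = -10.588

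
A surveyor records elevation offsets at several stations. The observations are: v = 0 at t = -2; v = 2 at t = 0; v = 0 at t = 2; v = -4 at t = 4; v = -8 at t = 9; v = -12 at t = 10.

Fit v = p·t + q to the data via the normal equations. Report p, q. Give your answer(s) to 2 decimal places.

p = -1.06, q = 0.39

From the data, Σt·t = 205, Σt = 23, Σ1 = 6.
And Σt·v = -208, Σv = -22.
XᵀX·[p, q]ᵀ = Xᵀv becomes [[205, 23]; [23, 6]]·[p, q]ᵀ = [-208, -22]ᵀ.
det = 205·6 − 23² = 701.
p = ((-208)·6 − 23·(-22))/701 = -742/701; q = (205·(-22) − 23·(-208))/701 = 274/701.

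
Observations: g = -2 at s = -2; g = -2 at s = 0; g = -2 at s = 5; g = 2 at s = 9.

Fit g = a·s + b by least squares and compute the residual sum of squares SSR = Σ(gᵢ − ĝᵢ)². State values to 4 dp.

SSR = 4.2162

Normal-equation sums: Σs·s = 110, Σs = 12, Σ1 = 4.
For Mᵀg: Σs·g = 12, Σg = -4.
Determinant 110·4 − 12² = 296.
a = (12·4 − 12·(-4))/296 = 12/37; b = (110·(-4) − 12·12)/296 = -73/37.
Residuals: 23/37, -1/37, -61/37, 39/37; SSR = 156/37.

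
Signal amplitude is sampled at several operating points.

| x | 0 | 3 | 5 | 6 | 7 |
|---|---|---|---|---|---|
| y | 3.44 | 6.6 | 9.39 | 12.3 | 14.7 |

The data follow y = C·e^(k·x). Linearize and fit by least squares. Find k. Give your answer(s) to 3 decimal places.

k = 0.207

Let Y = ln y. Fitting Y = k·x + ln C by least squares:
AᵀA = [[119.0000, 21.0000]; [21.0000, 5]], rhs = [50.7320, 10.5596]ᵀ  (here Σx = 21.0000, Σ(x)² = 119.0000, Σln y = 10.5596, Σx·ln y = 50.7320).
Slope k = (n·Σx·ln y − Σx·Σln y)/(n·Σ(x)² − (Σx)²) = (5·50.7320 − 21.0000·10.5596)/154.0000 = 0.20719; ln C = (Σln y − k·Σx)/n = 1.24172.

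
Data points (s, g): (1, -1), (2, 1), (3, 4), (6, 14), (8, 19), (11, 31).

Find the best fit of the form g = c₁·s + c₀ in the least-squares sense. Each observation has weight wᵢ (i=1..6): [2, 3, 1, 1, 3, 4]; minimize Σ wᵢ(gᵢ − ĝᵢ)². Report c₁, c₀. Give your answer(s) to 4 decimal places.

With design matrix X, XᵀWX = [[735, 85]; [85, 14]] and XᵀWg = [1920, 200]ᵀ.
det = 735·14 − 85² = 3065.
c₁ = (1920·14 − 85·200)/3065 = 1976/613; c₀ = (735·200 − 85·1920)/3065 = -3240/613.

c₁ = 3.2235, c₀ = -5.2855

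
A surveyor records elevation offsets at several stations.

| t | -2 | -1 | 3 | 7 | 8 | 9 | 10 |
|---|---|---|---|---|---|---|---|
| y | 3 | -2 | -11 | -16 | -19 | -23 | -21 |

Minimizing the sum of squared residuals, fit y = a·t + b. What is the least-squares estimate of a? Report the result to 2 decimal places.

a = -2.00

Forming AᵀA = [[308, 34]; [34, 7]] and Aᵀy = [-718, -89]ᵀ gives AᵀA·[a, b]ᵀ = Aᵀy.
Eliminating b: 7·(row 1) − 34·(row 2) gives 1000·a = 7·(-718) − 34·(-89) = -2000, so a = -2.
Then b = ((-89) − 34·(-2))/7 = -3.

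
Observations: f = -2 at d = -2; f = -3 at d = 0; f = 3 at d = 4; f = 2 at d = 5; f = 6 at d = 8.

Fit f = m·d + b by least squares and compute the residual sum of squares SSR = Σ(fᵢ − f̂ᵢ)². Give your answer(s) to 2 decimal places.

Normal-equation sums: Σd·d = 109, Σd = 15, Σ1 = 5.
Moment sums: Σd·f = 74, Σf = 6.
Determinant 109·5 − 15² = 320.
m = (74·5 − 15·6)/320 = 7/8; b = (109·6 − 15·74)/320 = -57/40.
Residuals: 47/40, -63/40, 37/40, -19/20, 17/40; SSR = 29/5.

SSR = 5.80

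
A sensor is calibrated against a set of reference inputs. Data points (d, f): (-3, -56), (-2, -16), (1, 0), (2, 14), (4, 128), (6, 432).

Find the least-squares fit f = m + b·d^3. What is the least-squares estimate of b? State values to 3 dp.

Entries of XᵀX: Σ1 = 6, Σd^3 = 254, Σd^3·d^3 = 51610.
For Xᵀf: Σf = 502, Σd^3·f = 103256.
Normal equations: [[6, 254]; [254, 51610]]·[m, b]ᵀ = [502, 103256]ᵀ.
Δ = 6·51610 − 254² = 245144.
m = (502·51610 − 254·103256)/245144 = -79701/61286; b = (6·103256 − 254·502)/245144 = 123007/61286.

b = 2.007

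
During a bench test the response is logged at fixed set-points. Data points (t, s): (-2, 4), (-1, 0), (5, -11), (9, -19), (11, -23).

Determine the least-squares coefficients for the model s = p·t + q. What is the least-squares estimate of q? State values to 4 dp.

q = -0.9675

Sums needed: Σt·t = 232, Σt = 22, Σ1 = 5.
For Xᵀs: Σt·s = -487, Σs = -49.
Normal equations: [[232, 22]; [22, 5]]·[p, q]ᵀ = [-487, -49]ᵀ.
det = 232·5 − 22² = 676.
p = ((-487)·5 − 22·(-49))/676 = -1357/676; q = (232·(-49) − 22·(-487))/676 = -327/338.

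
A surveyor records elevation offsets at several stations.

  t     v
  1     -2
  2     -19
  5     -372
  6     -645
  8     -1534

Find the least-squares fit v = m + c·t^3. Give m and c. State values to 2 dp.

m = 3.12, c = -3.00

With design matrix X, XᵀX = [[5, 862]; [862, 324490]] and Xᵀv = [-2572, -971382]ᵀ.
Δ = 5·324490 − 862² = 879406.
m = ((-2572)·324490 − 862·(-971382))/879406 = 124682/39973; c = (5·(-971382) − 862·(-2572))/879406 = -119993/39973.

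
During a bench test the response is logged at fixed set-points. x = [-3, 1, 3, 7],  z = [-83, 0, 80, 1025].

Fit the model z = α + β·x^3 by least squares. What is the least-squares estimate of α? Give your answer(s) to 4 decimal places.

Setting ∂/∂α … = 0 gives: 4·α + 344·β = 1022;  344·α + 119108·β = 355976.
Δ = 4·119108 − 344² = 358096.
α = (1022·119108 − 344·355976)/358096 = -90921/44762; β = (4·355976 − 344·1022)/358096 = 67021/22381.

α = -2.0312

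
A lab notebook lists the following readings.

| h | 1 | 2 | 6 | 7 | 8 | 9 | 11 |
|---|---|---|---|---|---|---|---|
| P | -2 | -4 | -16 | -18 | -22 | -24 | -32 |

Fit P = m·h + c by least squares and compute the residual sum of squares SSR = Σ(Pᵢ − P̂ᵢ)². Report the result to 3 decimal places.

SSR = 3.799

With design matrix X, XᵀX = [[356, 44]; [44, 7]] and XᵀP = [-976, -118]ᵀ.
Determinant 356·7 − 44² = 556.
m = ((-976)·7 − 44·(-118))/556 = -410/139; c = (356·(-118) − 44·(-976))/556 = 234/139.
Residuals: -102/139, 30/139, 2/139, 134/139, -12/139, 120/139, -172/139; SSR = 528/139.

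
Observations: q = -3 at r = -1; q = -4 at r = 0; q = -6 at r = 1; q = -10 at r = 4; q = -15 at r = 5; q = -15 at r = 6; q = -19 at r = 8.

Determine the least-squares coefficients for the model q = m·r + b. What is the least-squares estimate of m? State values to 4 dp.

m = -1.8305

Setting ∂/∂m … = 0 gives: 143·m + 23·b = -360;  23·m + 7·b = -72.
(Σr·r = 143, Σr = 23, Σ1 = 7, Σr·q = -360, Σq = -72.)
Determinant 143·7 − 23² = 472.
m = ((-360)·7 − 23·(-72))/472 = -108/59; b = (143·(-72) − 23·(-360))/472 = -252/59.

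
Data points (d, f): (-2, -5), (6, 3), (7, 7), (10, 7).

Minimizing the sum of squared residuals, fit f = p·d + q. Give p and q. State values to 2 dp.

p = 1.07, q = -2.60

From the data, Σd·d = 189, Σd = 21, Σ1 = 4.
Moment sums: Σd·f = 147, Σf = 12.
So XᵀX·[p, q]ᵀ = Xᵀf: [[189, 21]; [21, 4]]·[p, q]ᵀ = [147, 12]ᵀ.
det = 189·4 − 21² = 315.
p = (147·4 − 21·12)/315 = 16/15; q = (189·12 − 21·147)/315 = -13/5.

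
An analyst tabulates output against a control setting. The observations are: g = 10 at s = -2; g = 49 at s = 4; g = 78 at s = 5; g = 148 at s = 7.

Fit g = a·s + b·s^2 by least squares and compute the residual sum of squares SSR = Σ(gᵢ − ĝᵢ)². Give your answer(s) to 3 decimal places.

Forming XᵀX = [[94, 524]; [524, 3298]] and Xᵀg = [1602, 10026]ᵀ gives XᵀX·[a, b]ᵀ = Xᵀg.
Δ = 94·3298 − 524² = 35436.
a = (1602·3298 − 524·10026)/35436 = 2481/2953; b = (94·10026 − 524·1602)/35436 = 8583/2953.
Residuals: 160/2953, -2555/2953, 3354/2953, -890/2953; SSR = 6297/2953.

SSR = 2.132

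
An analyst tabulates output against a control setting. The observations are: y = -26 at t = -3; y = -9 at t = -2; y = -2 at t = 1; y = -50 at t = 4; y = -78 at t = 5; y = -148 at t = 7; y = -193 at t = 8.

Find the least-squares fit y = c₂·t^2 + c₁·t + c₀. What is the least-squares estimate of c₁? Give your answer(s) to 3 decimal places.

From the data, Σt^2·t^2 = 7476, Σt^2·t = 1010, Σt^2 = 168, Σt·t = 168, Σt = 20, Σ1 = 7.
Moment sums: Σt^2·y = -22626, Σt·y = -3076, Σy = -506.
So AᵀA·[c₂, c₁, c₀]ᵀ = Aᵀy: [[7476, 1010, 168]; [1010, 168, 20]; [168, 20, 7]]·[c₂, c₁, c₀]ᵀ = [-22626, -3076, -506]ᵀ.
Row-reducing yields c₂ = -521418/176561, c₁ = -14811/25223, c₀ = 47414/176561.

c₁ = -0.587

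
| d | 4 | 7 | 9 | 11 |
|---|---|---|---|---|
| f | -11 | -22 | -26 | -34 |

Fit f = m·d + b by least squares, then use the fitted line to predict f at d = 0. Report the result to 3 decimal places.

f̂ = 1.449

Normal-equation sums: Σd·d = 267, Σd = 31, Σ1 = 4.
And Σd·f = -806, Σf = -93.
Determinant 267·4 − 31² = 107.
m = ((-806)·4 − 31·(-93))/107 = -341/107; b = (267·(-93) − 31·(-806))/107 = 155/107.
At d = 0: f̂ = (-341/107)·(0) + (155/107)·(1) = 155/107.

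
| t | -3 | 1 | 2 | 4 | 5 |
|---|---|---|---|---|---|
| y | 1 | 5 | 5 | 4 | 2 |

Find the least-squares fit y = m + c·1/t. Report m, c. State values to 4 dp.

m = 2.3450, c = 3.2629

Forming XᵀX = [[5, 97/60]; [97/60, 5269/3600]] and Xᵀy = [17, 257/30]ᵀ gives XᵀX·[m, c]ᵀ = Xᵀy.
Determinant 5·(5269/3600) − (97/60)² = 2117/450.
m = (17·(5269/3600) − (97/60)·(257/30))/(2117/450) = 39715/16936; c = (5·(257/30) − (97/60)·17)/(2117/450) = 13815/4234.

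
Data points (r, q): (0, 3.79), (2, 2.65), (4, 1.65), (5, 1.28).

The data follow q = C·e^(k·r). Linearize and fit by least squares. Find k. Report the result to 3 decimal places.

Let Y = ln q. Fitting Y = k·r + ln C by least squares:
XᵀX = [[45.0000, 11.0000]; [11.0000, 4]], rhs = [5.1865, 3.0546]ᵀ  (here Σr = 11.0000, Σ(r)² = 45.0000, Σln q = 3.0546, Σr·ln q = 5.1865).
Δ = 45.0000·4 − (11.0000)² = 59.0000; k = (5.1865·4 − 11.0000·3.0546)/59.0000 = -0.21787, ln C = (45.0000·3.0546 − 11.0000·5.1865)/59.0000 = 1.36277.

k = -0.218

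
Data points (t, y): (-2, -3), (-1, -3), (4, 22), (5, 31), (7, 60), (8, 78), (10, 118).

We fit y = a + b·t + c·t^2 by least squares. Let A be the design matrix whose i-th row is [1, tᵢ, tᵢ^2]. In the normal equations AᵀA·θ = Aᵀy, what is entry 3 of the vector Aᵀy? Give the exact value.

20844

Entry 3 ↔ basis t^2, so (Aᵀy)_{3} = Σᵢ (t^2)·yᵢ = (4)·(-3) + (1)·(-3) + (16)·(22) + (25)·(31) + (49)·(60) + (64)·(78) + (100)·(118) = 20844.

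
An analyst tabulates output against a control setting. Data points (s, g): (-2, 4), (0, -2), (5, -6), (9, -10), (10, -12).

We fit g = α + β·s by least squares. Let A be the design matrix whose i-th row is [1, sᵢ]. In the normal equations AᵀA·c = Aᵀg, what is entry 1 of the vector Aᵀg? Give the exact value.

Entry 1 ↔ basis 1, so (Aᵀg)_{1} = Σᵢ gᵢ = (1)·(4) + (1)·(-2) + (1)·(-6) + (1)·(-10) + (1)·(-12) = -26.

-26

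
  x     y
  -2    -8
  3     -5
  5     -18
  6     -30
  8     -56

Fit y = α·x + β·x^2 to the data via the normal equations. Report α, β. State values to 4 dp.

With design matrix A, AᵀA = [[138, 872]; [872, 6114]] and Aᵀy = [-717, -5191]ᵀ.
Eliminating β: 6114·(row 1) − 872·(row 2) gives 83348·α = 6114·(-717) − 872·(-5191) = 142814, so α = 71407/41674.
Then β = ((-5191) − 872·(71407/41674))/6114 = -45567/41674.

α = 1.7135, β = -1.0934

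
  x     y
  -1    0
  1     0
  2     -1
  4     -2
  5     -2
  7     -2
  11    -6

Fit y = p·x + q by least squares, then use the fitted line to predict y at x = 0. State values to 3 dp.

Compute the Gram sums: Σx·x = 217, Σx = 29, Σ1 = 7.
For Aᵀy: Σx·y = -100, Σy = -13.
Δ = 217·7 − 29² = 678.
p = ((-100)·7 − 29·(-13))/678 = -323/678; q = (217·(-13) − 29·(-100))/678 = 79/678.
At x = 0: ŷ = (-323/678)·(0) + (79/678)·(1) = 79/678.

ŷ = 0.117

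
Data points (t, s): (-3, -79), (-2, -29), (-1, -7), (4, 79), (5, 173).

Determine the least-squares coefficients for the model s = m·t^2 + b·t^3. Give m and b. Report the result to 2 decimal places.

m = -2.95, b = 1.97

Normal-equation sums: Σt^2·t^2 = 979, Σt^2·t^3 = 3873, Σt^3·t^3 = 20515.
Moment sums: Σt^2·s = 4755, Σt^3·s = 29053.
Eliminating b: 20515·(row 1) − 3873·(row 2) gives 5084056·m = 20515·4755 − 3873·29053 = -14973444, so m = -3743361/1271014.
Then b = (29053 − 3873·(-3743361/1271014))/20515 = 2506693/1271014.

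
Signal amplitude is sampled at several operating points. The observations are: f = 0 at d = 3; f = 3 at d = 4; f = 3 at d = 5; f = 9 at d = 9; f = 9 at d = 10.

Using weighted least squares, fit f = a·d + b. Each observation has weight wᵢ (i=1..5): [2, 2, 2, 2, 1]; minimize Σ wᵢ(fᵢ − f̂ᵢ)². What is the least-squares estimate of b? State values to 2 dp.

XᵀWX·[a, b]ᵀ = XᵀWf reads: 362·a + 52·b = 306;  52·a + 9·b = 39.
(Σwᵢ·d·d = 362, Σwᵢ·d = 52, Σwᵢ·1 = 9, Σwᵢ·d·f = 306, Σwᵢ·f = 39.)
det = 362·9 − 52² = 554.
a = (306·9 − 52·39)/554 = 363/277; b = (362·39 − 52·306)/554 = -897/277.

b = -3.24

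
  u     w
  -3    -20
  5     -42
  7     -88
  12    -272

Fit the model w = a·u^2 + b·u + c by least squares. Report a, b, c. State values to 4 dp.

a = -2.0043, b = 1.2349, c = 1.7591

The normal equations are: 23843·a + 2169·b + 227·c = -44710;  2169·a + 227·b + 21·c = -4030;  227·a + 21·b + 4·c = -422.
(Σu^2·u^2 = 23843, Σu^2·u = 2169, Σu^2 = 227, Σu·u = 227, Σu = 21, Σ1 = 4, Σu^2·w = -44710, Σu·w = -4030, Σw = -422.)
Row-reducing yields a = -130137/64930, b = 80179/64930, c = 11422/6493.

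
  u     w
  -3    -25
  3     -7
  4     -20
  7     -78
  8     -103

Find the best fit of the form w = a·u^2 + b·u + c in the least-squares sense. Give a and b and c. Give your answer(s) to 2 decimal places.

a = -2.00, b = 2.80, c = 1.50

With design matrix M, MᵀM = [[6915, 919, 147]; [919, 147, 19]; [147, 19, 5]] and Mᵀw = [-11022, -1396, -233]ᵀ.
Inverting the 3×3 Gram matrix, [a, b, c]ᵀ = [-4707/2356, 112143/40052, 14998/10013]ᵀ.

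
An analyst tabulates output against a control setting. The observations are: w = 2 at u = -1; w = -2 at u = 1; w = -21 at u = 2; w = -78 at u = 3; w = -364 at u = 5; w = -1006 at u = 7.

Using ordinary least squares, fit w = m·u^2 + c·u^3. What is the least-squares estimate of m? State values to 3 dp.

Entries of XᵀX: Σu^2·u^2 = 3125, Σu^2·u^3 = 20207, Σu^3·u^3 = 134069.
Right-hand side: Σu^2·w = -59180, Σu^3·w = -392836.
So XᵀX·[m, c]ᵀ = Xᵀw: [[3125, 20207]; [20207, 134069]]·[m, c]ᵀ = [-59180, -392836]ᵀ.
det = 3125·134069 − 20207² = 10642776.
m = ((-59180)·134069 − 20207·(-392836))/10642776 = 479204/1330347; c = (3125·(-392836) − 20207·(-59180))/10642776 = -3970280/1330347.

m = 0.360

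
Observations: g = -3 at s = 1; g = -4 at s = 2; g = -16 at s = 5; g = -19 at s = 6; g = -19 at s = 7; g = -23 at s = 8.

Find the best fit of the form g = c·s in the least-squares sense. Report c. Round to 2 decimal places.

c = -2.92

XᵀX·[c]ᵀ = Xᵀg reads: 179·c = -522.
(Σs·s = 179, Σs·g = -522.)
c = (-522)/179 = -2.9162.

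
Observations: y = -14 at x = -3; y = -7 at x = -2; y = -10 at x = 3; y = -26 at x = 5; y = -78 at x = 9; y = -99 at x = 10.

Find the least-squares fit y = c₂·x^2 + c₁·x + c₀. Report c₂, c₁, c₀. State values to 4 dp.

With design matrix M, MᵀM = [[17364, 1846, 228]; [1846, 228, 22]; [228, 22, 6]] and Mᵀy = [-17112, -1796, -234]ᵀ.
Inverting the 3×3 Gram matrix, [c₂, c₁, c₀]ᵀ = [-2637/2617, 1416/2617, -7049/2617]ᵀ.

c₂ = -1.0076, c₁ = 0.5411, c₀ = -2.6935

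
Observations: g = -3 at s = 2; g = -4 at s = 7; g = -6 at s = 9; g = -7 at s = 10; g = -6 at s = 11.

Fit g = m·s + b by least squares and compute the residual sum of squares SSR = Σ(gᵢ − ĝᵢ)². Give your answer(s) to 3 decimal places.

SSR = 1.953

XᵀX·[m, b]ᵀ = Xᵀg reads: 355·m + 39·b = -224;  39·m + 5·b = -26.
(Σs·s = 355, Σs = 39, Σ1 = 5, Σs·g = -224, Σg = -26.)
Eliminating b: 5·(row 1) − 39·(row 2) gives 254·m = 5·(-224) − 39·(-26) = -106, so m = -53/127.
Then b = ((-26) − 39·(-53/127))/5 = -247/127.
Residuals: -28/127, 110/127, -38/127, -112/127, 68/127; SSR = 248/127.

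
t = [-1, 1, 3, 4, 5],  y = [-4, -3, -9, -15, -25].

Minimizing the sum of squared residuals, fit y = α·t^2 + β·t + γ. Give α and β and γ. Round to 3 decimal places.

α = -1.074, β = 0.921, γ = -2.239

With design matrix X, XᵀX = [[964, 216, 52]; [216, 52, 12]; [52, 12, 5]] and Xᵀy = [-953, -211, -56]ᵀ.
Solving the 3×3 system (Gaussian elimination) gives α = -2015/1876, β = 1727/1876, γ = -150/67.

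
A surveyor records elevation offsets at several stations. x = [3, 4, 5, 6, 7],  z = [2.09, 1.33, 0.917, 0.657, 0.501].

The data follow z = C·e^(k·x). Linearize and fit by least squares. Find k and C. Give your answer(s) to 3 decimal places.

With ln zᵢ as the transformed response and xᵢ as the regressor:
Σx = 25.0000, Σ(x)² = 135.0000, Σln z = -0.1755, Σx·ln z = -4.4395.
Equations: 135.0000·k + 25.0000·ln C = -4.4395;  25.0000·k + 5·ln C = -0.1755.
Δ = 135.0000·5 − (25.0000)² = 50.0000; k = (-4.4395·5 − 25.0000·-0.1755)/50.0000 = -0.35619, ln C = (135.0000·-0.1755 − 25.0000·-4.4395)/50.0000 = 1.74583, so C = exp(1.74583) = 5.73067.

k = -0.356, C = 5.731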